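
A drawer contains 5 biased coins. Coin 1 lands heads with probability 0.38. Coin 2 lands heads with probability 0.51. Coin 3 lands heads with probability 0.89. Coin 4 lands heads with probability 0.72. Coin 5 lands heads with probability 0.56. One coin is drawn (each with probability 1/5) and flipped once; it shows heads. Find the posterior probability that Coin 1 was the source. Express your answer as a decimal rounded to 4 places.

P(heads|C1) = 0.38; P(heads|C2) = 0.51; P(heads|C3) = 0.89; P(heads|C4) = 0.72; P(heads|C5) = 0.56.
Prior × likelihood for each source: 0.2·0.38=0.07600, 0.2·0.51=0.1020, 0.2·0.89=0.1780, 0.2·0.72=0.1440, 0.2·0.56=0.1120. Summing gives P(heads) = 0.61200.
P(Coin 1 | heads) = 0.07600 / 0.61200 = 0.1242.

Posterior probability ≈ 0.1242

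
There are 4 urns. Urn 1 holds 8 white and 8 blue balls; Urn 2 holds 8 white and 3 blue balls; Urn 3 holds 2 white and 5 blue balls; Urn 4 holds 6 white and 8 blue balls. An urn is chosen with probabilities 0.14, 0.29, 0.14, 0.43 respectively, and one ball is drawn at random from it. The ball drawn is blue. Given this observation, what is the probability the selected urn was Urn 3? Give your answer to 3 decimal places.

P(blue|Urn 1) = 0.5; P(blue|Urn 2) = 0.2727; P(blue|Urn 3) = 0.7143; P(blue|Urn 4) = 0.5714.
Prior × likelihood for each source: 0.14·0.5=0.07000, 0.29·0.2727=0.07909, 0.14·0.7143=0.1000, 0.43·0.5714=0.2457. Summing gives P(blue) = 0.49481.
P(Urn 3 | blue) = 0.1000 / 0.49481 = 0.202.

Posterior probability ≈ 0.202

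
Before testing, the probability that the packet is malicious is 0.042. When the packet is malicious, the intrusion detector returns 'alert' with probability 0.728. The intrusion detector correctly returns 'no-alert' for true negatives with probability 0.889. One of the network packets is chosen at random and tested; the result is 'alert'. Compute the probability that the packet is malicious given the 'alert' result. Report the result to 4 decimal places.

P(H | E) ≈ 0.2233

Write H for 'the packet is malicious'. Prior odds H:¬H = 0.042/0.958 = 0.043841. For the 'alert' outcome, the likelihood ratio is 0.728/0.111 = 6.5586.
Posterior odds = 0.043841 × 6.5586 = 0.28754, so P(H|E) = 0.28754/(1+0.28754) = 0.2233.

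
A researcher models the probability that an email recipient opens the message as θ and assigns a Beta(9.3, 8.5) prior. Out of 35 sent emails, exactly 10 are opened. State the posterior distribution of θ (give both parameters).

Posterior: Beta(19.3, 33.5)

The binomial likelihood is conjugate to the Beta prior: with 10 successes and 25 failures, the posterior is Beta(9.3+10, 8.5+25) = Beta(19.3, 33.5).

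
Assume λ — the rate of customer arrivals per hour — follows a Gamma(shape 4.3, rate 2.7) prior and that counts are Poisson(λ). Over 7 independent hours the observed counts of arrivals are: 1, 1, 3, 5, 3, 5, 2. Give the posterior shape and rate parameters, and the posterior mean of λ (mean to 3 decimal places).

Posterior: Gamma(shape=24.3, rate=9.7); mean ≈ 2.505

The Poisson likelihood adds the total count to the shape and the number of exposure periods to the rate. Here ∑xᵢ = 20 and n = 7, so shape 4.3→24.3 and rate 2.7→9.7.
E[λ | data] = 24.3/9.7 = 2.505.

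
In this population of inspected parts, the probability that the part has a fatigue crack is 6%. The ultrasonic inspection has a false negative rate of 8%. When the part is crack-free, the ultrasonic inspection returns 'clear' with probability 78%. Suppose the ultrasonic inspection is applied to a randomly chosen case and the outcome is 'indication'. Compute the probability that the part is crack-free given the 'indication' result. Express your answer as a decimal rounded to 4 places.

Let H be the event that the part has a fatigue crack. P(H) = 0.06, so P(¬H) = 0.94. With E the 'indication' result, P(E|H) = 0.92 and P(E|¬H) = 0.22.
P(E) = 0.92·0.06 + 0.22·0.94 = 0.055200 + 0.20680 = 0.26200.
By Bayes' theorem, P(H|E) = 0.055200 / 0.26200 = 0.2107. Hence P(¬H|E) = 1 − 0.2107 = 0.7893.

P(¬H | E) ≈ 0.7893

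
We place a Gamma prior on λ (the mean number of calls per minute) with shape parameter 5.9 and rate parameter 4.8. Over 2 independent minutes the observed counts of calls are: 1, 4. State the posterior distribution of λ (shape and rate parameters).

Posterior: Gamma(shape=10.9, rate=6.8)

The Poisson likelihood adds the total count to the shape and the number of exposure periods to the rate. Here ∑xᵢ = 5 and n = 2, so shape 5.9→10.9 and rate 4.8→6.8.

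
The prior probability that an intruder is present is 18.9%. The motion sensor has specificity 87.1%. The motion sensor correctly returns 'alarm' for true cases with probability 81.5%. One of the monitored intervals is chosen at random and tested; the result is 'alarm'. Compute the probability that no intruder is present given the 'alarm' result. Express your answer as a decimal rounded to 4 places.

P(¬H | E) ≈ 0.4045

Write H for 'an intruder is present'. Prior odds H:¬H = 0.189/0.811 = 0.23305. For the 'alarm' outcome, the likelihood ratio is 0.815/0.129 = 6.3178.
Posterior odds = 0.23305 × 6.3178 = 1.4723, so P(H|E) = 1.4723/(1+1.4723) = 0.5955. Then P(¬H|E) = 1 − 0.5955 = 0.4045.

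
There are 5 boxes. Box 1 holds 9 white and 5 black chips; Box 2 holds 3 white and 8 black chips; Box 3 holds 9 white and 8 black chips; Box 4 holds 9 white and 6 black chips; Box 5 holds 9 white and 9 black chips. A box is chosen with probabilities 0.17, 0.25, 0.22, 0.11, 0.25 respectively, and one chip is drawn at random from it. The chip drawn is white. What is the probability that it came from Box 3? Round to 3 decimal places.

P(white|Box 1) = 0.6429; P(white|Box 2) = 0.2727; P(white|Box 3) = 0.5294; P(white|Box 4) = 0.6; P(white|Box 5) = 0.5.
Prior × likelihood for each source: 0.17·0.6429=0.1093, 0.25·0.2727=0.06818, 0.22·0.5294=0.1165, 0.11·0.6=0.06600, 0.25·0.5=0.1250. Summing gives P(white) = 0.48494.
P(Box 3 | white) = 0.1165 / 0.48494 = 0.240.

Posterior probability ≈ 0.240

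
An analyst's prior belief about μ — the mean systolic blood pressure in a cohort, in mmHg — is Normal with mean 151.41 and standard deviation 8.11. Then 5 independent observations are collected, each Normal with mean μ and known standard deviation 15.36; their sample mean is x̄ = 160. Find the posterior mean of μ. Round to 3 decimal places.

With known σ, the Normal prior is conjugate. Weight on the data is w = (n/σ²)/(n/σ² + 1/τ₀²) = 0.0211928/(0.0211928+0.0152040) = 0.58227.
Posterior mean = w·x̄ + (1−w)·μ₀ = 0.58227·160 + 0.41773·151.41 = 156.412.

Posterior mean ≈ 156.412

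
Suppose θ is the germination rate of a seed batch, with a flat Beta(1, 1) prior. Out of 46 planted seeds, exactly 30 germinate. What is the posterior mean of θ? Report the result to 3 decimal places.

Posterior mean ≈ 0.646

Observing 30 successes and 16 failures updates Beta(1, 1) by adding the success and failure counts to the two shape parameters: α = 1+30 = 31, β = 1+16 = 17.
E[θ | data] = 31/(31+17) = 0.646.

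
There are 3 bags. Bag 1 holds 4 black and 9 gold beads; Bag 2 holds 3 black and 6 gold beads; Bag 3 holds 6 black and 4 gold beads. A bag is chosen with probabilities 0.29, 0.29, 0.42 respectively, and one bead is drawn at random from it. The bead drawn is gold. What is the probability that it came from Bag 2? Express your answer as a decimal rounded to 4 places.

P(gold|Bag 1) = 0.6923; P(gold|Bag 2) = 0.6667; P(gold|Bag 3) = 0.4.
Prior × likelihood for each source: 0.29·0.6923=0.2008, 0.29·0.6667=0.1933, 0.42·0.4=0.1680. Summing gives P(gold) = 0.56210.
P(Bag 2 | gold) = 0.1933 / 0.56210 = 0.3439.

Posterior probability ≈ 0.3439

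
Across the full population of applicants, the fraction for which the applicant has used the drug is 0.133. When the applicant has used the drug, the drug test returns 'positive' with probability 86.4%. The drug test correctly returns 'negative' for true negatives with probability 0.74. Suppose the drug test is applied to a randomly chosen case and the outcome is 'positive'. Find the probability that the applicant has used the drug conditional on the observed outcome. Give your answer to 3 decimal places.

P(H | E) ≈ 0.338

Let H be the event that the applicant has used the drug. P(H) = 0.133, so P(¬H) = 0.867. With E the 'positive' result, P(E|H) = 0.864 and P(E|¬H) = 0.26.
P(E) = 0.864·0.133 + 0.26·0.867 = 0.11491 + 0.22542 = 0.34033.
By Bayes' theorem, P(H|E) = 0.11491 / 0.34033 = 0.338.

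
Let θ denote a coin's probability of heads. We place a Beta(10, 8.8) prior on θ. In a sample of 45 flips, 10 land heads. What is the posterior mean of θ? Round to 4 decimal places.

Posterior mean ≈ 0.3135

The binomial likelihood is conjugate to the Beta prior: with 10 successes and 35 failures, the posterior is Beta(10+10, 8.8+35) = Beta(20, 43.8).
Posterior mean = α/(α+β) = 20/63.8 = 0.3135.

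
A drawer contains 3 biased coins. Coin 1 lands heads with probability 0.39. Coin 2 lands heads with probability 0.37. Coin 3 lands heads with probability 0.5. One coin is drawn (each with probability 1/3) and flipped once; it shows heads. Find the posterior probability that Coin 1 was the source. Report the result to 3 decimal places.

Tabulate prior·likelihood by source: [1] prior 0.333333, lik 0.39, product 0.1300; [2] prior 0.333333, lik 0.37, product 0.1233; [3] prior 0.333333, lik 0.5, product 0.1667.
Normalizing constant = 0.42000; the posterior for Coin 1 is its product over the sum, 0.1300/0.42000 = 0.310.

Posterior probability ≈ 0.310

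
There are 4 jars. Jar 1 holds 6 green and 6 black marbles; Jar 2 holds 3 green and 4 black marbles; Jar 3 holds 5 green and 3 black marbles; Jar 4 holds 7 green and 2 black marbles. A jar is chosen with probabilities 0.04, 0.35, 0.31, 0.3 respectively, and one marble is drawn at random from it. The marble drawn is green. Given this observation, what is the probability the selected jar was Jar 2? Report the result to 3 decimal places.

P(green|Jar 1) = 0.5; P(green|Jar 2) = 0.4286; P(green|Jar 3) = 0.625; P(green|Jar 4) = 0.7778.
Prior × likelihood for each source: 0.04·0.5=0.02000, 0.35·0.4286=0.1500, 0.31·0.625=0.1938, 0.3·0.7778=0.2333. Summing gives P(green) = 0.59708.
P(Jar 2 | green) = 0.1500 / 0.59708 = 0.251.

Posterior probability ≈ 0.251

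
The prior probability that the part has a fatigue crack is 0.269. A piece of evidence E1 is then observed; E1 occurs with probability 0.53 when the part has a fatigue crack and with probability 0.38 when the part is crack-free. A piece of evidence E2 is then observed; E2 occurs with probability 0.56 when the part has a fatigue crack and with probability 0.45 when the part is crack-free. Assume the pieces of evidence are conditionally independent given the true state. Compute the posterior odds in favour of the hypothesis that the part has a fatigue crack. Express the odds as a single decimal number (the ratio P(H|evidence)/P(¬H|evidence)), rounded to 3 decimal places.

Posterior odds ≈ 0.639

Prior odds = 0.269/(1−0.269) = 0.36799.
Likelihood ratio for E1 = 0.53/0.38 = 1.3947.
Likelihood ratio for E2 = 0.56/0.45 = 1.2444.
Posterior odds = prior odds × LR₁ × LR₂ = 0.63871.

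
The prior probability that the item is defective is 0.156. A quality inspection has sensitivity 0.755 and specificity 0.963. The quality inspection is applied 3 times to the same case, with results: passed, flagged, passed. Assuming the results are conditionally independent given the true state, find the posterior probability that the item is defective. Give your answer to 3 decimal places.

Posterior P(H) ≈ 0.196

Let H be the event that the item is defective; start with P(H) = 0.156. P('flagged'|H) = 0.755, P('flagged'|¬H) = 0.037.
Update on result 1 ('passed'): P(H) ← 0.245·0.1560 / (0.245·0.1560 + 0.963·0.8440) = 0.038220/0.85099 = 0.0449.
Update on result 2 ('flagged'): P(H) ← 0.755·0.0449 / (0.755·0.0449 + 0.037·0.9551) = 0.033909/0.069247 = 0.4897.
Update on result 3 ('passed'): P(H) ← 0.245·0.4897 / (0.245·0.4897 + 0.963·0.5103) = 0.11997/0.61141 = 0.1962.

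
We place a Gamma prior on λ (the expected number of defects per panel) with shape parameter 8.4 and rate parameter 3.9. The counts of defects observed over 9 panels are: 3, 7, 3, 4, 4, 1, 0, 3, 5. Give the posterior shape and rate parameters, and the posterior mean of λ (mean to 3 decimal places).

Posterior: Gamma(shape=38.4, rate=12.9); mean ≈ 2.977

The Poisson likelihood adds the total count to the shape and the number of exposure periods to the rate. Here ∑xᵢ = 30 and n = 9, so shape 8.4→38.4 and rate 3.9→12.9.
Posterior mean = shape/rate = 38.4/12.9 = 2.977.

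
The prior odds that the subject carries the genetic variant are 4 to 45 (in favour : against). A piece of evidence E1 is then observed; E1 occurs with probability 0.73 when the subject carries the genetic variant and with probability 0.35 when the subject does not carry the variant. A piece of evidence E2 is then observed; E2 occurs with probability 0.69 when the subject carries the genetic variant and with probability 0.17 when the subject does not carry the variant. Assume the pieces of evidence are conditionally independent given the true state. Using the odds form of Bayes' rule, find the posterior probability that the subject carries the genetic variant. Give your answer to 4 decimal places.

Prior odds = 4/45 = 0.088889.
Likelihood ratio for E1 = 0.73/0.35 = 2.0857.
Likelihood ratio for E2 = 0.69/0.17 = 4.0588.
Posterior odds = prior odds × LR₁ × LR₂ = 0.75249.
Posterior probability = odds/(1+odds) = 0.75249/1.7525 = 0.4294.

Posterior probability ≈ 0.4294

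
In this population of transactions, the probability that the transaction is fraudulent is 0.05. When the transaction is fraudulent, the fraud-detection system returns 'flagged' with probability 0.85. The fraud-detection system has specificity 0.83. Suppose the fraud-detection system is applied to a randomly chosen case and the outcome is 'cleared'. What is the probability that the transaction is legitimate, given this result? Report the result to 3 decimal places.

P(¬H | E) ≈ 0.991

Write H for 'the transaction is fraudulent'. Prior odds H:¬H = 0.05/0.95 = 0.052632. For the 'cleared' outcome, the likelihood ratio is 0.15/0.83 = 0.18072.
Posterior odds = 0.052632 × 0.18072 = 0.0095117, so P(H|E) = 0.0095117/(1+0.0095117) = 0.009. Then P(¬H|E) = 1 − 0.009 = 0.991.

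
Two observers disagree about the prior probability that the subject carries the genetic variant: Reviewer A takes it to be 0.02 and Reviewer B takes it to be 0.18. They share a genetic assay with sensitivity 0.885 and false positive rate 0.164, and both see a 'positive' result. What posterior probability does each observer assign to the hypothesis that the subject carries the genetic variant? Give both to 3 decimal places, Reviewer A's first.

Reviewer A: 0.099; Reviewer B: 0.542

The likelihood ratio for a 'positive' result is 0.885/0.164 = 5.3963.
Reviewer A: prior odds 0.02/0.98 = 0.020408; posterior odds 0.11013; posterior probability 0.099.
Reviewer B: prior odds 0.18/0.82 = 0.21951; posterior odds 1.1846; posterior probability 0.542.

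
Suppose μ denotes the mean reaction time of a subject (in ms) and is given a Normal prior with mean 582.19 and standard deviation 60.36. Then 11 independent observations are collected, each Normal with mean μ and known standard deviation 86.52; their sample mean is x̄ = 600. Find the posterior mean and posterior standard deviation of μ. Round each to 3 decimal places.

Prior precision 1/τ₀² = 1/60.36² = 0.00027447; data precision n/σ² = 11/86.52² = 0.00146947.
Posterior precision = 0.00027447 + 0.00146947 = 0.00174394, giving posterior SD = 1/√0.00174394 = 23.946.
Posterior mean = (0.00027447·582.19 + 0.00146947·600) / 0.00174394 = 597.197.

Posterior mean ≈ 597.197; posterior SD ≈ 23.946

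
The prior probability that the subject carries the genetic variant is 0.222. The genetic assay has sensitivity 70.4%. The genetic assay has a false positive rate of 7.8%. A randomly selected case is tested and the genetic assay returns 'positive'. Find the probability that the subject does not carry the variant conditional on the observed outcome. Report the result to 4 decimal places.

Write H for 'the subject carries the genetic variant'. Prior odds H:¬H = 0.222/0.778 = 0.28535. For the 'positive' outcome, the likelihood ratio is 0.704/0.078 = 9.0256.
Posterior odds = 0.28535 × 9.0256 = 2.5754, so P(H|E) = 2.5754/(1+2.5754) = 0.7203. Then P(¬H|E) = 1 − 0.7203 = 0.2797.

P(¬H | E) ≈ 0.2797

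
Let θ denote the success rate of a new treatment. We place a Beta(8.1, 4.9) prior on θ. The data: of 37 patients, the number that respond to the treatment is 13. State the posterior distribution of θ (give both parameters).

The binomial likelihood is conjugate to the Beta prior: with 13 successes and 24 failures, the posterior is Beta(8.1+13, 4.9+24) = Beta(21.1, 28.9).

Posterior: Beta(21.1, 28.9)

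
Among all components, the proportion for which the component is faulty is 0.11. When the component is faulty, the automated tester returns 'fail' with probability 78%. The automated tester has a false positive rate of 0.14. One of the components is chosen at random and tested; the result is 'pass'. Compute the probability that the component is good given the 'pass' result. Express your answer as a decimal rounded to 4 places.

Let H be the event that the component is faulty. P(H) = 0.11, so P(¬H) = 0.89. With E the 'pass' result, P(E|H) = 0.22 and P(E|¬H) = 0.86.
P(E) = 0.22·0.11 + 0.86·0.89 = 0.024200 + 0.76540 = 0.78960.
By Bayes' theorem, P(H|E) = 0.024200 / 0.78960 = 0.0306. Hence P(¬H|E) = 1 − 0.0306 = 0.9694.

P(¬H | E) ≈ 0.9694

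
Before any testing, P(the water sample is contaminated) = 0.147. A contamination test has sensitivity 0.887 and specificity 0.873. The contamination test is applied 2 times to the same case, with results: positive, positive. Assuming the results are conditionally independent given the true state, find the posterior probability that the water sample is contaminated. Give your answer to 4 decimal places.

Posterior P(H) ≈ 0.8937

With H the event that the water sample is contaminated, the joint likelihood of the observed sequence is P(data|H) = 0.887·0.887 = 0.78677 and P(data|¬H) = 0.127·0.127 = 0.016129.
Bayes: P(H|data) = 0.147·0.78677 / (0.147·0.78677 + 0.853·0.016129) = 0.11566/0.12941 = 0.8937.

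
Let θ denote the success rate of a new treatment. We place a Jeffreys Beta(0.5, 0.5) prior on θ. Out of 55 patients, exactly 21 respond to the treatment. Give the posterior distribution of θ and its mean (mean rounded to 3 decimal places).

Observing 21 successes and 34 failures updates Beta(0.5, 0.5) by adding the success and failure counts to the two shape parameters: α = 0.5+21 = 21.5, β = 0.5+34 = 34.5.
E[θ | data] = 21.5/(21.5+34.5) = 0.384.

Posterior: Beta(21.5, 34.5); mean ≈ 0.384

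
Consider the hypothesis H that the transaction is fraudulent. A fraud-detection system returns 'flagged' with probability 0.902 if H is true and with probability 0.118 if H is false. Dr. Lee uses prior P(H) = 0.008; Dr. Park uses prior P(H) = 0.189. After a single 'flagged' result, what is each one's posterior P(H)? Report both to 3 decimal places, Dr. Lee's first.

Dr. Lee: 0.058; Dr. Park: 0.640

P('+'|H) = 0.902, P('+'|¬H) = 0.118.
Dr. Lee: numerator 0.902·0.008 = 0.0072160; evidence = 0.0072160+0.118·0.992 = 0.12427; posterior = 0.058.
Dr. Park: numerator 0.902·0.189 = 0.17048; evidence = 0.17048+0.118·0.811 = 0.26618; posterior = 0.640.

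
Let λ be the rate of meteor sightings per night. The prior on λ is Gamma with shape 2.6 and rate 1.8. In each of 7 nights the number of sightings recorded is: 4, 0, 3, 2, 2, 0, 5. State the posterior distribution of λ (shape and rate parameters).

Total count ∑xᵢ = 16 over n = 7 nights.
Gamma is conjugate to the Poisson likelihood: posterior is Gamma(shape = 2.6+16 = 18.6, rate = 1.8+7 = 8.8).

Posterior: Gamma(shape=18.6, rate=8.8)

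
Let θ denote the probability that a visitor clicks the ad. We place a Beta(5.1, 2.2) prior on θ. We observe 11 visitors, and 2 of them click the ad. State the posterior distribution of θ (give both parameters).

Posterior: Beta(7.1, 11.2)

Observing 2 successes and 9 failures updates Beta(5.1, 2.2) by adding the success and failure counts to the two shape parameters: α = 5.1+2 = 7.1, β = 2.2+9 = 11.2.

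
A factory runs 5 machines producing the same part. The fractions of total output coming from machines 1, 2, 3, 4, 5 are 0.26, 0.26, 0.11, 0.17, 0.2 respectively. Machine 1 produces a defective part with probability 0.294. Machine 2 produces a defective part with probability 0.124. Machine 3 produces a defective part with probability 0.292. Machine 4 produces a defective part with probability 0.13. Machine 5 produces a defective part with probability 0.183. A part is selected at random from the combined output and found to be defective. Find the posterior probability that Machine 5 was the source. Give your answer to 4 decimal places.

Tabulate prior·likelihood by source: [1] prior 0.26, lik 0.294, product 0.07644; [2] prior 0.26, lik 0.124, product 0.03224; [3] prior 0.11, lik 0.292, product 0.03212; [4] prior 0.17, lik 0.13, product 0.02210; [5] prior 0.2, lik 0.183, product 0.03660.
Normalizing constant = 0.19950; the posterior for Machine 5 is its product over the sum, 0.03660/0.19950 = 0.1835.

Posterior probability ≈ 0.1835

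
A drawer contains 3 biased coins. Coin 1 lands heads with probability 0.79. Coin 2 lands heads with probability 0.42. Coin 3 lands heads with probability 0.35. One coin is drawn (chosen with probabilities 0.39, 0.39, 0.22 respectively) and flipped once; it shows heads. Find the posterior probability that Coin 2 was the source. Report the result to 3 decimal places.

Posterior probability ≈ 0.298

Tabulate prior·likelihood by source: [1] prior 0.39, lik 0.79, product 0.3081; [2] prior 0.39, lik 0.42, product 0.1638; [3] prior 0.22, lik 0.35, product 0.07700.
Normalizing constant = 0.54890; the posterior for Coin 2 is its product over the sum, 0.1638/0.54890 = 0.298.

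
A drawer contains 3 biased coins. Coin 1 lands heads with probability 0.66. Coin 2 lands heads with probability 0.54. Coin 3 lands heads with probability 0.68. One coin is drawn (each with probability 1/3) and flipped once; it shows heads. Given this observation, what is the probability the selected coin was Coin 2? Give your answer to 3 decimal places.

Posterior probability ≈ 0.287

Tabulate prior·likelihood by source: [1] prior 0.333333, lik 0.66, product 0.2200; [2] prior 0.333333, lik 0.54, product 0.1800; [3] prior 0.333333, lik 0.68, product 0.2267.
Normalizing constant = 0.62667; the posterior for Coin 2 is its product over the sum, 0.1800/0.62667 = 0.287.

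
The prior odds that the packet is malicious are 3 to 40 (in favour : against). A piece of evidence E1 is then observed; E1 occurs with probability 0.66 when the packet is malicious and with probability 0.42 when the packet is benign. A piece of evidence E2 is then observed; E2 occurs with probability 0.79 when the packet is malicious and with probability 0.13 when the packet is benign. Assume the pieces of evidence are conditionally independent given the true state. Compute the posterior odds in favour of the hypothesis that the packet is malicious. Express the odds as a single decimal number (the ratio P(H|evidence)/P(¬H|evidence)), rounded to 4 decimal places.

Posterior odds ≈ 0.7162

Prior odds = 3/40 = 0.075000.
Likelihood ratio for E1 = 0.66/0.42 = 1.5714.
Likelihood ratio for E2 = 0.79/0.13 = 6.0769.
Posterior odds = prior odds × LR₁ × LR₂ = 0.71621.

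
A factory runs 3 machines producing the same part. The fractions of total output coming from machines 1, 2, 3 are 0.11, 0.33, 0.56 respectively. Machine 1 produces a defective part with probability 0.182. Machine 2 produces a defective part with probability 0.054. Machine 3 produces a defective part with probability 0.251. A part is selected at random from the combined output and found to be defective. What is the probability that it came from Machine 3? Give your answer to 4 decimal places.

Tabulate prior·likelihood by source: [1] prior 0.11, lik 0.182, product 0.02002; [2] prior 0.33, lik 0.054, product 0.01782; [3] prior 0.56, lik 0.251, product 0.1406.
Normalizing constant = 0.17840; the posterior for Machine 3 is its product over the sum, 0.1406/0.17840 = 0.7879.

Posterior probability ≈ 0.7879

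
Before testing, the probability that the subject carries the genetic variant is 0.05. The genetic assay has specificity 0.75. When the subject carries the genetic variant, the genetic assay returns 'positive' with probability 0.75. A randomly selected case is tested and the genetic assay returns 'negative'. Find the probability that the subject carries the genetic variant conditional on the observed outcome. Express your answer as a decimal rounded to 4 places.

Let H be the event that the subject carries the genetic variant. P(H) = 0.05, so P(¬H) = 0.95. With E the 'negative' result, P(E|H) = 0.25 and P(E|¬H) = 0.75.
P(E) = 0.25·0.05 + 0.75·0.95 = 0.012500 + 0.71250 = 0.72500.
By Bayes' theorem, P(H|E) = 0.012500 / 0.72500 = 0.0172.

P(H | E) ≈ 0.0172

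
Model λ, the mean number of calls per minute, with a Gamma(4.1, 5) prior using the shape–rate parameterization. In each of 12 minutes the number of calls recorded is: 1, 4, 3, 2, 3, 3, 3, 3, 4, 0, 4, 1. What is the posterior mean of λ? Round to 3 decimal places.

The Poisson likelihood adds the total count to the shape and the number of exposure periods to the rate. Here ∑xᵢ = 31 and n = 12, so shape 4.1→35.1 and rate 5→17.
Posterior mean = shape/rate = 35.1/17 = 2.065.

Posterior mean ≈ 2.065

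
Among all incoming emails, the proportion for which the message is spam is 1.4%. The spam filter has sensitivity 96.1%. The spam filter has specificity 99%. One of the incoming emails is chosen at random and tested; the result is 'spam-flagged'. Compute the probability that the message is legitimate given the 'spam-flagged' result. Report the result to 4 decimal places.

Write H for 'the message is spam'. Prior odds H:¬H = 0.014/0.986 = 0.014199. For the 'spam-flagged' outcome, the likelihood ratio is 0.961/0.01 = 96.100.
Posterior odds = 0.014199 × 96.100 = 1.3645, so P(H|E) = 1.3645/(1+1.3645) = 0.5771. Then P(¬H|E) = 1 − 0.5771 = 0.4229.

P(¬H | E) ≈ 0.4229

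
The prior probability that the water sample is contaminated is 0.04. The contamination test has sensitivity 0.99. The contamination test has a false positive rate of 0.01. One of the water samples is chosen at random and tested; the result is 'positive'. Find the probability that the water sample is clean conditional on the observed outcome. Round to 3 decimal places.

P(¬H | E) ≈ 0.195

Let H be the event that the water sample is contaminated. P(H) = 0.04, so P(¬H) = 0.96. With E the 'positive' result, P(E|H) = 0.99 and P(E|¬H) = 0.01.
P(E) = 0.99·0.04 + 0.01·0.96 = 0.039600 + 0.0096000 = 0.049200.
By Bayes' theorem, P(H|E) = 0.039600 / 0.049200 = 0.805. Hence P(¬H|E) = 1 − 0.805 = 0.195.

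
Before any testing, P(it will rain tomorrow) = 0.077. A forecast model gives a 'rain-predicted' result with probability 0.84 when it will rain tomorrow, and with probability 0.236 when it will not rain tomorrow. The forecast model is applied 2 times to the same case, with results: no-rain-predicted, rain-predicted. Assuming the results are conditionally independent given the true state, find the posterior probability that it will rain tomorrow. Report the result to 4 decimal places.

Let H be the event that it will rain tomorrow; start with P(H) = 0.077. P('rain-predicted'|H) = 0.84, P('rain-predicted'|¬H) = 0.236.
Update on result 1 ('no-rain-predicted'): P(H) ← 0.16·0.0770 / (0.16·0.0770 + 0.764·0.9230) = 0.012320/0.71749 = 0.0172.
Update on result 2 ('rain-predicted'): P(H) ← 0.84·0.0172 / (0.84·0.0172 + 0.236·0.9828) = 0.014424/0.24637 = 0.0585.

Posterior P(H) ≈ 0.0585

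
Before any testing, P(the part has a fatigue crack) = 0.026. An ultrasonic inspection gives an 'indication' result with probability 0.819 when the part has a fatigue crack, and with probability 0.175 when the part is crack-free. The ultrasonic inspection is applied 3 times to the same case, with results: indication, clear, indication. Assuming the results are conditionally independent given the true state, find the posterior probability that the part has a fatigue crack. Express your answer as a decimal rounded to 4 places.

Posterior P(H) ≈ 0.1137

Let H be the event that the part has a fatigue crack; start with P(H) = 0.026. P('indication'|H) = 0.819, P('indication'|¬H) = 0.175.
Update on result 1 ('indication'): P(H) ← 0.819·0.0260 / (0.819·0.0260 + 0.175·0.9740) = 0.021294/0.19174 = 0.1111.
Update on result 2 ('clear'): P(H) ← 0.181·0.1111 / (0.181·0.1111 + 0.825·0.8889) = 0.020101/0.75348 = 0.0267.
Update on result 3 ('indication'): P(H) ← 0.819·0.0267 / (0.819·0.0267 + 0.175·0.9733) = 0.021849/0.19218 = 0.1137.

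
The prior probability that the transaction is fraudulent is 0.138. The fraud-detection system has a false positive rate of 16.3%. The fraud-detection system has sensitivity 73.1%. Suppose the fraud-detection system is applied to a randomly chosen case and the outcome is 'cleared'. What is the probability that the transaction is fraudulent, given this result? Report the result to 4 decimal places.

P(H | E) ≈ 0.0489

Let H be the event that the transaction is fraudulent. P(H) = 0.138, so P(¬H) = 0.862. With E the 'cleared' result, P(E|H) = 0.269 and P(E|¬H) = 0.837.
P(E) = 0.269·0.138 + 0.837·0.862 = 0.037122 + 0.72149 = 0.75862.
By Bayes' theorem, P(H|E) = 0.037122 / 0.75862 = 0.0489.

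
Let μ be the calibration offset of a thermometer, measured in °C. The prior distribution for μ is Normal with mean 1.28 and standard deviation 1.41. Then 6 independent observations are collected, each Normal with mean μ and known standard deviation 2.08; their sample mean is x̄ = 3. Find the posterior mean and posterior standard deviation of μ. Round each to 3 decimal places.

With known σ, the Normal prior is conjugate. Weight on the data is w = (n/σ²)/(n/σ² + 1/τ₀²) = 1.38683/(1.38683+0.502993) = 0.73384.
Posterior mean = w·x̄ + (1−w)·μ₀ = 0.73384·3 + 0.26616·1.28 = 2.542. Posterior variance = 1/(1.38683+0.502993) = 0.529149, so SD = 0.727.

Posterior mean ≈ 2.542; posterior SD ≈ 0.727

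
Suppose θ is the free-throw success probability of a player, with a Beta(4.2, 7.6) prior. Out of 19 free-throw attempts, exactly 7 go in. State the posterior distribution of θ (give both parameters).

Posterior: Beta(11.2, 19.6)

The binomial likelihood is conjugate to the Beta prior: with 7 successes and 12 failures, the posterior is Beta(4.2+7, 7.6+12) = Beta(11.2, 19.6).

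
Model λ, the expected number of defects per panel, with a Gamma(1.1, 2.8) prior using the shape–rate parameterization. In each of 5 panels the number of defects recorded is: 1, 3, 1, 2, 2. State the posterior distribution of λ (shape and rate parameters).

Total count ∑xᵢ = 9 over n = 5 panels.
Gamma is conjugate to the Poisson likelihood: posterior is Gamma(shape = 1.1+9 = 10.1, rate = 2.8+5 = 7.8).

Posterior: Gamma(shape=10.1, rate=7.8)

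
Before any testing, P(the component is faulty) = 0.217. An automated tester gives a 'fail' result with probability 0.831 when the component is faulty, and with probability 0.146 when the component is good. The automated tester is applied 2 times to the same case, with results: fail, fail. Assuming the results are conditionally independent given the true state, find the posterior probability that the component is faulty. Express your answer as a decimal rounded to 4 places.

Posterior P(H) ≈ 0.8998

With H the event that the component is faulty, the joint likelihood of the observed sequence is P(data|H) = 0.831·0.831 = 0.69056 and P(data|¬H) = 0.146·0.146 = 0.021316.
Bayes: P(H|data) = 0.217·0.69056 / (0.217·0.69056 + 0.783·0.021316) = 0.14985/0.16654 = 0.8998.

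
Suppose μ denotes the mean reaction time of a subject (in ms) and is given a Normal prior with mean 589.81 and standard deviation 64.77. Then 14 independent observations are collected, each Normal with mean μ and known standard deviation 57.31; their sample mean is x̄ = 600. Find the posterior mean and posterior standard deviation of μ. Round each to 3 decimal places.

Posterior mean ≈ 599.460; posterior SD ≈ 14.906

With known σ, the Normal prior is conjugate. Weight on the data is w = (n/σ²)/(n/σ² + 1/τ₀²) = 0.00426253/(0.00426253+0.00023837) = 0.94704.
Posterior mean = w·x̄ + (1−w)·μ₀ = 0.94704·600 + 0.052961·589.81 = 599.460. Posterior variance = 1/(0.00426253+0.00023837) = 222.178, so SD = 14.906.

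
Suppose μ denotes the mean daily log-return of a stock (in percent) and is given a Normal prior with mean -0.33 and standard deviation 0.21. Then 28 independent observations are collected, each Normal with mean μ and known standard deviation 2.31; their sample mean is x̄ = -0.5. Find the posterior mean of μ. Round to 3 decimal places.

With known σ, the Normal prior is conjugate. Weight on the data is w = (n/σ²)/(n/σ² + 1/τ₀²) = 5.24728/(5.24728+22.6757) = 0.18792.
Posterior mean = w·x̄ + (1−w)·μ₀ = 0.18792·-0.5 + 0.81208·-0.33 = -0.362.

Posterior mean ≈ -0.362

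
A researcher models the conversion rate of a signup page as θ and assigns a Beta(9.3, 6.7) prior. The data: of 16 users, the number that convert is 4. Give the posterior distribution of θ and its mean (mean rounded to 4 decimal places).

Observing 4 successes and 12 failures updates Beta(9.3, 6.7) by adding the success and failure counts to the two shape parameters: α = 9.3+4 = 13.3, β = 6.7+12 = 18.7.
Posterior mean = α/(α+β) = 13.3/32 = 0.4156.

Posterior: Beta(13.3, 18.7); mean ≈ 0.4156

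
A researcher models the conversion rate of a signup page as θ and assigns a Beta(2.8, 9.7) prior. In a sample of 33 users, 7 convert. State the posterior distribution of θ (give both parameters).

Posterior: Beta(9.8, 35.7)

The binomial likelihood is conjugate to the Beta prior: with 7 successes and 26 failures, the posterior is Beta(2.8+7, 9.7+26) = Beta(9.8, 35.7).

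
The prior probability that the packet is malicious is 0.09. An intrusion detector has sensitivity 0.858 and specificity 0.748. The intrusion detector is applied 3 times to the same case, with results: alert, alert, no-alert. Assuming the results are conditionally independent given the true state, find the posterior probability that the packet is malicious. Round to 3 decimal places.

Posterior P(H) ≈ 0.179

Let H be the event that the packet is malicious; start with P(H) = 0.09. P('alert'|H) = 0.858, P('alert'|¬H) = 0.252.
Update on result 1 ('alert'): P(H) ← 0.858·0.0900 / (0.858·0.0900 + 0.252·0.9100) = 0.077220/0.30654 = 0.2519.
Update on result 2 ('alert'): P(H) ← 0.858·0.2519 / (0.858·0.2519 + 0.252·0.7481) = 0.21614/0.40466 = 0.5341.
Update on result 3 ('no-alert'): P(H) ← 0.142·0.5341 / (0.142·0.5341 + 0.748·0.4659) = 0.075846/0.42432 = 0.1787.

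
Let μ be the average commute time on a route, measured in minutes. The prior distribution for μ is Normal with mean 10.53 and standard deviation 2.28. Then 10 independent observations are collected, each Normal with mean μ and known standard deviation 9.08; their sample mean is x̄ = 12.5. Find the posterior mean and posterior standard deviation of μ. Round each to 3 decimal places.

With known σ, the Normal prior is conjugate. Weight on the data is w = (n/σ²)/(n/σ² + 1/τ₀²) = 0.121291/(0.121291+0.192367) = 0.38670.
Posterior mean = w·x̄ + (1−w)·μ₀ = 0.38670·12.5 + 0.61330·10.53 = 11.292. Posterior variance = 1/(0.121291+0.192367) = 3.18819, so SD = 1.786.

Posterior mean ≈ 11.292; posterior SD ≈ 1.786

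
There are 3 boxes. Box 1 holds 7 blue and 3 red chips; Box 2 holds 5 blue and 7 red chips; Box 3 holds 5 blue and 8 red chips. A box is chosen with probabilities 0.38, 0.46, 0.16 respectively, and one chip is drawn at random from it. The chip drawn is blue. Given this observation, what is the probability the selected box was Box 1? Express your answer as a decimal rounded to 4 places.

Posterior probability ≈ 0.5123

Tabulate prior·likelihood by source: [1] prior 0.38, lik 0.7, product 0.2660; [2] prior 0.46, lik 0.4167, product 0.1917; [3] prior 0.16, lik 0.3846, product 0.06154.
Normalizing constant = 0.51921; the posterior for Box 1 is its product over the sum, 0.2660/0.51921 = 0.5123.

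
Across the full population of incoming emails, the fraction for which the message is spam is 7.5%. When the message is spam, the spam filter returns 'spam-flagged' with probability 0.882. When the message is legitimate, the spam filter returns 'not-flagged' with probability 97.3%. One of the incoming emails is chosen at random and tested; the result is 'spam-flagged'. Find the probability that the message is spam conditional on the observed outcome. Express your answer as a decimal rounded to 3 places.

Let H be the event that the message is spam. P(H) = 0.075, so P(¬H) = 0.925. With E the 'spam-flagged' result, P(E|H) = 0.882 and P(E|¬H) = 0.027.
P(E) = 0.882·0.075 + 0.027·0.925 = 0.066150 + 0.024975 = 0.091125.
By Bayes' theorem, P(H|E) = 0.066150 / 0.091125 = 0.726.

P(H | E) ≈ 0.726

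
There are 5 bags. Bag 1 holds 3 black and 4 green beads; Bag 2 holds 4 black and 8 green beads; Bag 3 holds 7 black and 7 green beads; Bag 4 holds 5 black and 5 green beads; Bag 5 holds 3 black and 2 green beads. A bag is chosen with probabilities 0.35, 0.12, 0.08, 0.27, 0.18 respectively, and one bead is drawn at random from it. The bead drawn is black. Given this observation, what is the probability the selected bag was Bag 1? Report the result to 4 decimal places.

P(black|Bag 1) = 0.4286; P(black|Bag 2) = 0.3333; P(black|Bag 3) = 0.5; P(black|Bag 4) = 0.5; P(black|Bag 5) = 0.6.
Prior × likelihood for each source: 0.35·0.4286=0.1500, 0.12·0.3333=0.04000, 0.08·0.5=0.04000, 0.27·0.5=0.1350, 0.18·0.6=0.1080. Summing gives P(black) = 0.47300.
P(Bag 1 | black) = 0.1500 / 0.47300 = 0.3171.

Posterior probability ≈ 0.3171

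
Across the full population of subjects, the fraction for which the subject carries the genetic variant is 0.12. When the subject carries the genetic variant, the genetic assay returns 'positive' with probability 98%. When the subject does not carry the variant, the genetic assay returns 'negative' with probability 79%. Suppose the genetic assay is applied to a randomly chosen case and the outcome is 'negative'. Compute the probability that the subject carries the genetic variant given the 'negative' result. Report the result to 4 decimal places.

Let H be the event that the subject carries the genetic variant. P(H) = 0.12, so P(¬H) = 0.88. With E the 'negative' result, P(E|H) = 0.02 and P(E|¬H) = 0.79.
P(E) = 0.02·0.12 + 0.79·0.88 = 0.0024000 + 0.69520 = 0.69760.
By Bayes' theorem, P(H|E) = 0.0024000 / 0.69760 = 0.0034.

P(H | E) ≈ 0.0034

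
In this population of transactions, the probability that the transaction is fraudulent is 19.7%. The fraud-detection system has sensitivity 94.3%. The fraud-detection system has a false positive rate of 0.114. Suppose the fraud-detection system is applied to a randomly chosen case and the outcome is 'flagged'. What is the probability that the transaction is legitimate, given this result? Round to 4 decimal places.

Write H for 'the transaction is fraudulent'. Prior odds H:¬H = 0.197/0.803 = 0.24533. For the 'flagged' outcome, the likelihood ratio is 0.943/0.114 = 8.2719.
Posterior odds = 0.24533 × 8.2719 = 2.0294, so P(H|E) = 2.0294/(1+2.0294) = 0.6699. Then P(¬H|E) = 1 − 0.6699 = 0.3301.

P(¬H | E) ≈ 0.3301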